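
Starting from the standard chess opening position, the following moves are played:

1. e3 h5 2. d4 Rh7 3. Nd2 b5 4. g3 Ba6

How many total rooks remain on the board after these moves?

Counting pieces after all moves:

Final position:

  a b c d e f g h
  ─────────────────
8│♜ ♞ · ♛ ♚ ♝ ♞ ·│8
7│♟ · ♟ ♟ ♟ ♟ ♟ ♜│7
6│♝ · · · · · · ·│6
5│· ♟ · · · · · ♟│5
4│· · · ♙ · · · ·│4
3│· · · · ♙ · ♙ ·│3
2│♙ ♙ ♙ ♘ · ♙ · ♙│2
1│♖ · ♗ ♕ ♔ ♗ ♘ ♖│1
  ─────────────────
  a b c d e f g h


4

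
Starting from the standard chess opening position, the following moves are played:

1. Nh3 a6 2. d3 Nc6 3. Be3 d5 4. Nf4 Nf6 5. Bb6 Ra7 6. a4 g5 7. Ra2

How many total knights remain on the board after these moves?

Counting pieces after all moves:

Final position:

  a b c d e f g h
  ─────────────────
8│· · ♝ ♛ ♚ ♝ · ♜│8
7│♜ ♟ ♟ · ♟ ♟ · ♟│7
6│♟ ♗ ♞ · · ♞ · ·│6
5│· · · ♟ · · ♟ ·│5
4│♙ · · · · ♘ · ·│4
3│· · · ♙ · · · ·│3
2│♖ ♙ ♙ · ♙ ♙ ♙ ♙│2
1│· ♘ · ♕ ♔ ♗ · ♖│1
  ─────────────────
  a b c d e f g h


4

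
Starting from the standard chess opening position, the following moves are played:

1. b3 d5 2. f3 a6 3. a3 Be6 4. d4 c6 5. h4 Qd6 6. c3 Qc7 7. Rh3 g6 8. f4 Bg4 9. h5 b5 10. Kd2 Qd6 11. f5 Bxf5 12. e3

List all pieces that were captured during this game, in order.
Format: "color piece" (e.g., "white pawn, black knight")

Tracking captures:
  Bxf5: captured white pawn

white pawn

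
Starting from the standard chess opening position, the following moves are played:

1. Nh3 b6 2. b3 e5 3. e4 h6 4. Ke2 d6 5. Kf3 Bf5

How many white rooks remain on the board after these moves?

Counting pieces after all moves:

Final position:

  a b c d e f g h
  ─────────────────
8│♜ ♞ · ♛ ♚ ♝ ♞ ♜│8
7│♟ · ♟ · · ♟ ♟ ·│7
6│· ♟ · ♟ · · · ♟│6
5│· · · · ♟ ♝ · ·│5
4│· · · · ♙ · · ·│4
3│· ♙ · · · ♔ · ♘│3
2│♙ · ♙ ♙ · ♙ ♙ ♙│2
1│♖ ♘ ♗ ♕ · ♗ · ♖│1
  ─────────────────
  a b c d e f g h


2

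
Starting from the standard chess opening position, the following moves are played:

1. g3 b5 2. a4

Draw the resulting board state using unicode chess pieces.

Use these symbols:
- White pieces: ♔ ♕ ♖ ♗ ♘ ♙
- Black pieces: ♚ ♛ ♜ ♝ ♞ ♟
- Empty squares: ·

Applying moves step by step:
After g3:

♜ ♞ ♝ ♛ ♚ ♝ ♞ ♜
♟ ♟ ♟ ♟ ♟ ♟ ♟ ♟
· · · · · · · ·
· · · · · · · ·
· · · · · · · ·
· · · · · · ♙ ·
♙ ♙ ♙ ♙ ♙ ♙ · ♙
♖ ♘ ♗ ♕ ♔ ♗ ♘ ♖


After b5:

♜ ♞ ♝ ♛ ♚ ♝ ♞ ♜
♟ · ♟ ♟ ♟ ♟ ♟ ♟
· · · · · · · ·
· ♟ · · · · · ·
· · · · · · · ·
· · · · · · ♙ ·
♙ ♙ ♙ ♙ ♙ ♙ · ♙
♖ ♘ ♗ ♕ ♔ ♗ ♘ ♖


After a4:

♜ ♞ ♝ ♛ ♚ ♝ ♞ ♜
♟ · ♟ ♟ ♟ ♟ ♟ ♟
· · · · · · · ·
· ♟ · · · · · ·
♙ · · · · · · ·
· · · · · · ♙ ·
· ♙ ♙ ♙ ♙ ♙ · ♙
♖ ♘ ♗ ♕ ♔ ♗ ♘ ♖



  a b c d e f g h
  ─────────────────
8│♜ ♞ ♝ ♛ ♚ ♝ ♞ ♜│8
7│♟ · ♟ ♟ ♟ ♟ ♟ ♟│7
6│· · · · · · · ·│6
5│· ♟ · · · · · ·│5
4│♙ · · · · · · ·│4
3│· · · · · · ♙ ·│3
2│· ♙ ♙ ♙ ♙ ♙ · ♙│2
1│♖ ♘ ♗ ♕ ♔ ♗ ♘ ♖│1
  ─────────────────
  a b c d e f g h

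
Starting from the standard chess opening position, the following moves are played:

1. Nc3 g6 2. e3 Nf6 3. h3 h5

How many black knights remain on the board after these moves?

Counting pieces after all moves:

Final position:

  a b c d e f g h
  ─────────────────
8│♜ ♞ ♝ ♛ ♚ ♝ · ♜│8
7│♟ ♟ ♟ ♟ ♟ ♟ · ·│7
6│· · · · · ♞ ♟ ·│6
5│· · · · · · · ♟│5
4│· · · · · · · ·│4
3│· · ♘ · ♙ · · ♙│3
2│♙ ♙ ♙ ♙ · ♙ ♙ ·│2
1│♖ · ♗ ♕ ♔ ♗ ♘ ♖│1
  ─────────────────
  a b c d e f g h


2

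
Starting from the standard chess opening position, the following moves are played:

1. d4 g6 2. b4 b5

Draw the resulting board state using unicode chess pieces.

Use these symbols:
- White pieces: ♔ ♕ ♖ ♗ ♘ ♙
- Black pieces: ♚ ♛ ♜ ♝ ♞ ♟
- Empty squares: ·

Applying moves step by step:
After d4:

♜ ♞ ♝ ♛ ♚ ♝ ♞ ♜
♟ ♟ ♟ ♟ ♟ ♟ ♟ ♟
· · · · · · · ·
· · · · · · · ·
· · · ♙ · · · ·
· · · · · · · ·
♙ ♙ ♙ · ♙ ♙ ♙ ♙
♖ ♘ ♗ ♕ ♔ ♗ ♘ ♖


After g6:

♜ ♞ ♝ ♛ ♚ ♝ ♞ ♜
♟ ♟ ♟ ♟ ♟ ♟ · ♟
· · · · · · ♟ ·
· · · · · · · ·
· · · ♙ · · · ·
· · · · · · · ·
♙ ♙ ♙ · ♙ ♙ ♙ ♙
♖ ♘ ♗ ♕ ♔ ♗ ♘ ♖


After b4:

♜ ♞ ♝ ♛ ♚ ♝ ♞ ♜
♟ ♟ ♟ ♟ ♟ ♟ · ♟
· · · · · · ♟ ·
· · · · · · · ·
· ♙ · ♙ · · · ·
· · · · · · · ·
♙ · ♙ · ♙ ♙ ♙ ♙
♖ ♘ ♗ ♕ ♔ ♗ ♘ ♖


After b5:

♜ ♞ ♝ ♛ ♚ ♝ ♞ ♜
♟ · ♟ ♟ ♟ ♟ · ♟
· · · · · · ♟ ·
· ♟ · · · · · ·
· ♙ · ♙ · · · ·
· · · · · · · ·
♙ · ♙ · ♙ ♙ ♙ ♙
♖ ♘ ♗ ♕ ♔ ♗ ♘ ♖



  a b c d e f g h
  ─────────────────
8│♜ ♞ ♝ ♛ ♚ ♝ ♞ ♜│8
7│♟ · ♟ ♟ ♟ ♟ · ♟│7
6│· · · · · · ♟ ·│6
5│· ♟ · · · · · ·│5
4│· ♙ · ♙ · · · ·│4
3│· · · · · · · ·│3
2│♙ · ♙ · ♙ ♙ ♙ ♙│2
1│♖ ♘ ♗ ♕ ♔ ♗ ♘ ♖│1
  ─────────────────
  a b c d e f g h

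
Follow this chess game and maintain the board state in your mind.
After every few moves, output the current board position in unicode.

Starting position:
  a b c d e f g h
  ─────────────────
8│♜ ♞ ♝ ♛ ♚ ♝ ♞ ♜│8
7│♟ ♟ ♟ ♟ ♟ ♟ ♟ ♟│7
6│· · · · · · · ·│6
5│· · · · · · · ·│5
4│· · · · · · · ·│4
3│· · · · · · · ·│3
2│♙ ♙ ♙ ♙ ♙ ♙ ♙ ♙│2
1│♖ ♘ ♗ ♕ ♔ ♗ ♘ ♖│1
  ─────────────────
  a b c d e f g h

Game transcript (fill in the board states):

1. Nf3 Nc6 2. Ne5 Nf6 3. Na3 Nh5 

  a b c d e f g h
  ─────────────────
8│♜ · ♝ ♛ ♚ ♝ · ♜│8
7│♟ ♟ ♟ ♟ ♟ ♟ ♟ ♟│7
6│· · ♞ · · · · ·│6
5│· · · · ♘ · · ♞│5
4│· · · · · · · ·│4
3│♘ · · · · · · ·│3
2│♙ ♙ ♙ ♙ ♙ ♙ ♙ ♙│2
1│♖ · ♗ ♕ ♔ ♗ · ♖│1
  ─────────────────
  a b c d e f g h

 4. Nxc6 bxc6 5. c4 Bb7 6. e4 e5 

  a b c d e f g h
  ─────────────────
8│♜ · · ♛ ♚ ♝ · ♜│8
7│♟ ♝ ♟ ♟ · ♟ ♟ ♟│7
6│· · ♟ · · · · ·│6
5│· · · · ♟ · · ♞│5
4│· · ♙ · ♙ · · ·│4
3│♘ · · · · · · ·│3
2│♙ ♙ · ♙ · ♙ ♙ ♙│2
1│♖ · ♗ ♕ ♔ ♗ · ♖│1
  ─────────────────
  a b c d e f g h

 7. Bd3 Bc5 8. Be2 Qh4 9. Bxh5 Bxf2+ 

  a b c d e f g h
  ─────────────────
8│♜ · · · ♚ · · ♜│8
7│♟ ♝ ♟ ♟ · ♟ ♟ ♟│7
6│· · ♟ · · · · ·│6
5│· · · · ♟ · · ♗│5
4│· · ♙ · ♙ · · ♛│4
3│♘ · · · · · · ·│3
2│♙ ♙ · ♙ · ♝ ♙ ♙│2
1│♖ · ♗ ♕ ♔ · · ♖│1
  ─────────────────
  a b c d e f g h

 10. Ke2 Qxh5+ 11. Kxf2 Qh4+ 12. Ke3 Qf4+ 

  a b c d e f g h
  ─────────────────
8│♜ · · · ♚ · · ♜│8
7│♟ ♝ ♟ ♟ · ♟ ♟ ♟│7
6│· · ♟ · · · · ·│6
5│· · · · ♟ · · ·│5
4│· · ♙ · ♙ ♛ · ·│4
3│♘ · · · ♔ · · ·│3
2│♙ ♙ · ♙ · · ♙ ♙│2
1│♖ · ♗ ♕ · · · ♖│1
  ─────────────────
  a b c d e f g h

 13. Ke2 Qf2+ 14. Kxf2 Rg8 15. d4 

  a b c d e f g h
  ─────────────────
8│♜ · · · ♚ · ♜ ·│8
7│♟ ♝ ♟ ♟ · ♟ ♟ ♟│7
6│· · ♟ · · · · ·│6
5│· · · · ♟ · · ·│5
4│· · ♙ ♙ ♙ · · ·│4
3│♘ · · · · · · ·│3
2│♙ ♙ · · · ♔ ♙ ♙│2
1│♖ · ♗ ♕ · · · ♖│1
  ─────────────────
  a b c d e f g h


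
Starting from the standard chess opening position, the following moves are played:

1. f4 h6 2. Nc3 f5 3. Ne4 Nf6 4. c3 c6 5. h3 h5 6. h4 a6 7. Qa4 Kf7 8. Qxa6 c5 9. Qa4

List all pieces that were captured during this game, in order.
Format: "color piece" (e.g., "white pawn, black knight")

Tracking captures:
  Qxa6: captured black pawn

black pawn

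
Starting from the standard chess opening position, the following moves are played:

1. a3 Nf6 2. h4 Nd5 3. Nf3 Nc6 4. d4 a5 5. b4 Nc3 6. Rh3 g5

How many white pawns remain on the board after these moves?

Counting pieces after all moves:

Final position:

  a b c d e f g h
  ─────────────────
8│♜ · ♝ ♛ ♚ ♝ · ♜│8
7│· ♟ ♟ ♟ ♟ ♟ · ♟│7
6│· · ♞ · · · · ·│6
5│♟ · · · · · ♟ ·│5
4│· ♙ · ♙ · · · ♙│4
3│♙ · ♞ · · ♘ · ♖│3
2│· · ♙ · ♙ ♙ ♙ ·│2
1│♖ ♘ ♗ ♕ ♔ ♗ · ·│1
  ─────────────────
  a b c d e f g h


8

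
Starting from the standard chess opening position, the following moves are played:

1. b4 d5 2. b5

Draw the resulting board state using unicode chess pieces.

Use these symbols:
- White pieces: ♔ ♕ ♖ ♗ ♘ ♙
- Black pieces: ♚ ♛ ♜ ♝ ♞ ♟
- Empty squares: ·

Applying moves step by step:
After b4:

♜ ♞ ♝ ♛ ♚ ♝ ♞ ♜
♟ ♟ ♟ ♟ ♟ ♟ ♟ ♟
· · · · · · · ·
· · · · · · · ·
· ♙ · · · · · ·
· · · · · · · ·
♙ · ♙ ♙ ♙ ♙ ♙ ♙
♖ ♘ ♗ ♕ ♔ ♗ ♘ ♖


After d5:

♜ ♞ ♝ ♛ ♚ ♝ ♞ ♜
♟ ♟ ♟ · ♟ ♟ ♟ ♟
· · · · · · · ·
· · · ♟ · · · ·
· ♙ · · · · · ·
· · · · · · · ·
♙ · ♙ ♙ ♙ ♙ ♙ ♙
♖ ♘ ♗ ♕ ♔ ♗ ♘ ♖


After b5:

♜ ♞ ♝ ♛ ♚ ♝ ♞ ♜
♟ ♟ ♟ · ♟ ♟ ♟ ♟
· · · · · · · ·
· ♙ · ♟ · · · ·
· · · · · · · ·
· · · · · · · ·
♙ · ♙ ♙ ♙ ♙ ♙ ♙
♖ ♘ ♗ ♕ ♔ ♗ ♘ ♖



  a b c d e f g h
  ─────────────────
8│♜ ♞ ♝ ♛ ♚ ♝ ♞ ♜│8
7│♟ ♟ ♟ · ♟ ♟ ♟ ♟│7
6│· · · · · · · ·│6
5│· ♙ · ♟ · · · ·│5
4│· · · · · · · ·│4
3│· · · · · · · ·│3
2│♙ · ♙ ♙ ♙ ♙ ♙ ♙│2
1│♖ ♘ ♗ ♕ ♔ ♗ ♘ ♖│1
  ─────────────────
  a b c d e f g h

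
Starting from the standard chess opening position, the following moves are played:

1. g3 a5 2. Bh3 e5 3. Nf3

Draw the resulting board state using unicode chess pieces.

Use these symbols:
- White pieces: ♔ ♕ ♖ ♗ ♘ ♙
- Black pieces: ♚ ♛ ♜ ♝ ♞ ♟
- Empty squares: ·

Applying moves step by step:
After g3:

♜ ♞ ♝ ♛ ♚ ♝ ♞ ♜
♟ ♟ ♟ ♟ ♟ ♟ ♟ ♟
· · · · · · · ·
· · · · · · · ·
· · · · · · · ·
· · · · · · ♙ ·
♙ ♙ ♙ ♙ ♙ ♙ · ♙
♖ ♘ ♗ ♕ ♔ ♗ ♘ ♖


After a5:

♜ ♞ ♝ ♛ ♚ ♝ ♞ ♜
· ♟ ♟ ♟ ♟ ♟ ♟ ♟
· · · · · · · ·
♟ · · · · · · ·
· · · · · · · ·
· · · · · · ♙ ·
♙ ♙ ♙ ♙ ♙ ♙ · ♙
♖ ♘ ♗ ♕ ♔ ♗ ♘ ♖


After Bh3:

♜ ♞ ♝ ♛ ♚ ♝ ♞ ♜
· ♟ ♟ ♟ ♟ ♟ ♟ ♟
· · · · · · · ·
♟ · · · · · · ·
· · · · · · · ·
· · · · · · ♙ ♗
♙ ♙ ♙ ♙ ♙ ♙ · ♙
♖ ♘ ♗ ♕ ♔ · ♘ ♖


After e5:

♜ ♞ ♝ ♛ ♚ ♝ ♞ ♜
· ♟ ♟ ♟ · ♟ ♟ ♟
· · · · · · · ·
♟ · · · ♟ · · ·
· · · · · · · ·
· · · · · · ♙ ♗
♙ ♙ ♙ ♙ ♙ ♙ · ♙
♖ ♘ ♗ ♕ ♔ · ♘ ♖


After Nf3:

♜ ♞ ♝ ♛ ♚ ♝ ♞ ♜
· ♟ ♟ ♟ · ♟ ♟ ♟
· · · · · · · ·
♟ · · · ♟ · · ·
· · · · · · · ·
· · · · · ♘ ♙ ♗
♙ ♙ ♙ ♙ ♙ ♙ · ♙
♖ ♘ ♗ ♕ ♔ · · ♖



  a b c d e f g h
  ─────────────────
8│♜ ♞ ♝ ♛ ♚ ♝ ♞ ♜│8
7│· ♟ ♟ ♟ · ♟ ♟ ♟│7
6│· · · · · · · ·│6
5│♟ · · · ♟ · · ·│5
4│· · · · · · · ·│4
3│· · · · · ♘ ♙ ♗│3
2│♙ ♙ ♙ ♙ ♙ ♙ · ♙│2
1│♖ ♘ ♗ ♕ ♔ · · ♖│1
  ─────────────────
  a b c d e f g h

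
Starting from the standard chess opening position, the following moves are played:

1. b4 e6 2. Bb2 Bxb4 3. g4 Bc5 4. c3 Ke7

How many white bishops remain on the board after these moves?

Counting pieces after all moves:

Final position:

  a b c d e f g h
  ─────────────────
8│♜ ♞ ♝ ♛ · · ♞ ♜│8
7│♟ ♟ ♟ ♟ ♚ ♟ ♟ ♟│7
6│· · · · ♟ · · ·│6
5│· · ♝ · · · · ·│5
4│· · · · · · ♙ ·│4
3│· · ♙ · · · · ·│3
2│♙ ♗ · ♙ ♙ ♙ · ♙│2
1│♖ ♘ · ♕ ♔ ♗ ♘ ♖│1
  ─────────────────
  a b c d e f g h


2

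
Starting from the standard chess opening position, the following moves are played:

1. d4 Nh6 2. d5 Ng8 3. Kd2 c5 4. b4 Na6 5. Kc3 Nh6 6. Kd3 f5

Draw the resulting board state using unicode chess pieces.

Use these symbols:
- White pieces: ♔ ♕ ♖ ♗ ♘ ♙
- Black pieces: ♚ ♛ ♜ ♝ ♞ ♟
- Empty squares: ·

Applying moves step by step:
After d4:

♜ ♞ ♝ ♛ ♚ ♝ ♞ ♜
♟ ♟ ♟ ♟ ♟ ♟ ♟ ♟
· · · · · · · ·
· · · · · · · ·
· · · ♙ · · · ·
· · · · · · · ·
♙ ♙ ♙ · ♙ ♙ ♙ ♙
♖ ♘ ♗ ♕ ♔ ♗ ♘ ♖


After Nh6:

♜ ♞ ♝ ♛ ♚ ♝ · ♜
♟ ♟ ♟ ♟ ♟ ♟ ♟ ♟
· · · · · · · ♞
· · · · · · · ·
· · · ♙ · · · ·
· · · · · · · ·
♙ ♙ ♙ · ♙ ♙ ♙ ♙
♖ ♘ ♗ ♕ ♔ ♗ ♘ ♖


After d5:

♜ ♞ ♝ ♛ ♚ ♝ · ♜
♟ ♟ ♟ ♟ ♟ ♟ ♟ ♟
· · · · · · · ♞
· · · ♙ · · · ·
· · · · · · · ·
· · · · · · · ·
♙ ♙ ♙ · ♙ ♙ ♙ ♙
♖ ♘ ♗ ♕ ♔ ♗ ♘ ♖


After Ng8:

♜ ♞ ♝ ♛ ♚ ♝ ♞ ♜
♟ ♟ ♟ ♟ ♟ ♟ ♟ ♟
· · · · · · · ·
· · · ♙ · · · ·
· · · · · · · ·
· · · · · · · ·
♙ ♙ ♙ · ♙ ♙ ♙ ♙
♖ ♘ ♗ ♕ ♔ ♗ ♘ ♖


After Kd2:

♜ ♞ ♝ ♛ ♚ ♝ ♞ ♜
♟ ♟ ♟ ♟ ♟ ♟ ♟ ♟
· · · · · · · ·
· · · ♙ · · · ·
· · · · · · · ·
· · · · · · · ·
♙ ♙ ♙ ♔ ♙ ♙ ♙ ♙
♖ ♘ ♗ ♕ · ♗ ♘ ♖


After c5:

♜ ♞ ♝ ♛ ♚ ♝ ♞ ♜
♟ ♟ · ♟ ♟ ♟ ♟ ♟
· · · · · · · ·
· · ♟ ♙ · · · ·
· · · · · · · ·
· · · · · · · ·
♙ ♙ ♙ ♔ ♙ ♙ ♙ ♙
♖ ♘ ♗ ♕ · ♗ ♘ ♖


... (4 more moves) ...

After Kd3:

♜ · ♝ ♛ ♚ ♝ · ♜
♟ ♟ · ♟ ♟ ♟ ♟ ♟
♞ · · · · · · ♞
· · ♟ ♙ · · · ·
· ♙ · · · · · ·
· · · ♔ · · · ·
♙ · ♙ · ♙ ♙ ♙ ♙
♖ ♘ ♗ ♕ · ♗ ♘ ♖


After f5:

♜ · ♝ ♛ ♚ ♝ · ♜
♟ ♟ · ♟ ♟ · ♟ ♟
♞ · · · · · · ♞
· · ♟ ♙ · ♟ · ·
· ♙ · · · · · ·
· · · ♔ · · · ·
♙ · ♙ · ♙ ♙ ♙ ♙
♖ ♘ ♗ ♕ · ♗ ♘ ♖



  a b c d e f g h
  ─────────────────
8│♜ · ♝ ♛ ♚ ♝ · ♜│8
7│♟ ♟ · ♟ ♟ · ♟ ♟│7
6│♞ · · · · · · ♞│6
5│· · ♟ ♙ · ♟ · ·│5
4│· ♙ · · · · · ·│4
3│· · · ♔ · · · ·│3
2│♙ · ♙ · ♙ ♙ ♙ ♙│2
1│♖ ♘ ♗ ♕ · ♗ ♘ ♖│1
  ─────────────────
  a b c d e f g h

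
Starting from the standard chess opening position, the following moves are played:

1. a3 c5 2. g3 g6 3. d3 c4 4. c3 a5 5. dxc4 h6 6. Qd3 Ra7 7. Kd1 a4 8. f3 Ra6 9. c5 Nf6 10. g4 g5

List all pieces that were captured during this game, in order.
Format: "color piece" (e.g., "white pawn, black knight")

Tracking captures:
  dxc4: captured black pawn

black pawn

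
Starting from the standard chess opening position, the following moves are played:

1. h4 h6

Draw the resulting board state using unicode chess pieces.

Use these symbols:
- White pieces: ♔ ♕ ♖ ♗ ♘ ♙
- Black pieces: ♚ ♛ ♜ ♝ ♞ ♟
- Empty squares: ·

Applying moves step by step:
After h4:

♜ ♞ ♝ ♛ ♚ ♝ ♞ ♜
♟ ♟ ♟ ♟ ♟ ♟ ♟ ♟
· · · · · · · ·
· · · · · · · ·
· · · · · · · ♙
· · · · · · · ·
♙ ♙ ♙ ♙ ♙ ♙ ♙ ·
♖ ♘ ♗ ♕ ♔ ♗ ♘ ♖


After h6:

♜ ♞ ♝ ♛ ♚ ♝ ♞ ♜
♟ ♟ ♟ ♟ ♟ ♟ ♟ ·
· · · · · · · ♟
· · · · · · · ·
· · · · · · · ♙
· · · · · · · ·
♙ ♙ ♙ ♙ ♙ ♙ ♙ ·
♖ ♘ ♗ ♕ ♔ ♗ ♘ ♖



  a b c d e f g h
  ─────────────────
8│♜ ♞ ♝ ♛ ♚ ♝ ♞ ♜│8
7│♟ ♟ ♟ ♟ ♟ ♟ ♟ ·│7
6│· · · · · · · ♟│6
5│· · · · · · · ·│5
4│· · · · · · · ♙│4
3│· · · · · · · ·│3
2│♙ ♙ ♙ ♙ ♙ ♙ ♙ ·│2
1│♖ ♘ ♗ ♕ ♔ ♗ ♘ ♖│1
  ─────────────────
  a b c d e f g h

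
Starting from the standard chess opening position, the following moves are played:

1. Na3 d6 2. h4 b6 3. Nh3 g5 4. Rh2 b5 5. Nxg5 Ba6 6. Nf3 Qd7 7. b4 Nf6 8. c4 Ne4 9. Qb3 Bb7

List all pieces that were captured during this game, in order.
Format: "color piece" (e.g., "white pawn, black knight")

Tracking captures:
  Nxg5: captured black pawn

black pawn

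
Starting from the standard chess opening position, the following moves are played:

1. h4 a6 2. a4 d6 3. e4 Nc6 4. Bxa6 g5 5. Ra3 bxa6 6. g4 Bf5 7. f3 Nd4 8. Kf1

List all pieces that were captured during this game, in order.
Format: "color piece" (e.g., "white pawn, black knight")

Tracking captures:
  Bxa6: captured black pawn
  bxa6: captured white bishop

black pawn, white bishop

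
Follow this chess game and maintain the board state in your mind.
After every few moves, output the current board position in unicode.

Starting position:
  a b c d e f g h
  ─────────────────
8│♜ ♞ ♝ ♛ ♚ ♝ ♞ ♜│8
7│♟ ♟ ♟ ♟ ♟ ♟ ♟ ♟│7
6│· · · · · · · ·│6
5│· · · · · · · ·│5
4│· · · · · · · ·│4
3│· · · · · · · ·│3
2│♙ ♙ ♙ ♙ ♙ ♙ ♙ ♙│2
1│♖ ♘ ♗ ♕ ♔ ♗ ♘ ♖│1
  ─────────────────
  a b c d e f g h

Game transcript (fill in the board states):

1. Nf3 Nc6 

  a b c d e f g h
  ─────────────────
8│♜ · ♝ ♛ ♚ ♝ ♞ ♜│8
7│♟ ♟ ♟ ♟ ♟ ♟ ♟ ♟│7
6│· · ♞ · · · · ·│6
5│· · · · · · · ·│5
4│· · · · · · · ·│4
3│· · · · · ♘ · ·│3
2│♙ ♙ ♙ ♙ ♙ ♙ ♙ ♙│2
1│♖ ♘ ♗ ♕ ♔ ♗ · ♖│1
  ─────────────────
  a b c d e f g h

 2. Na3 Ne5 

  a b c d e f g h
  ─────────────────
8│♜ · ♝ ♛ ♚ ♝ ♞ ♜│8
7│♟ ♟ ♟ ♟ ♟ ♟ ♟ ♟│7
6│· · · · · · · ·│6
5│· · · · ♞ · · ·│5
4│· · · · · · · ·│4
3│♘ · · · · ♘ · ·│3
2│♙ ♙ ♙ ♙ ♙ ♙ ♙ ♙│2
1│♖ · ♗ ♕ ♔ ♗ · ♖│1
  ─────────────────
  a b c d e f g h

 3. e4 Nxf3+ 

  a b c d e f g h
  ─────────────────
8│♜ · ♝ ♛ ♚ ♝ ♞ ♜│8
7│♟ ♟ ♟ ♟ ♟ ♟ ♟ ♟│7
6│· · · · · · · ·│6
5│· · · · · · · ·│5
4│· · · · ♙ · · ·│4
3│♘ · · · · ♞ · ·│3
2│♙ ♙ ♙ ♙ · ♙ ♙ ♙│2
1│♖ · ♗ ♕ ♔ ♗ · ♖│1
  ─────────────────
  a b c d e f g h

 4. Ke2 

  a b c d e f g h
  ─────────────────
8│♜ · ♝ ♛ ♚ ♝ ♞ ♜│8
7│♟ ♟ ♟ ♟ ♟ ♟ ♟ ♟│7
6│· · · · · · · ·│6
5│· · · · · · · ·│5
4│· · · · ♙ · · ·│4
3│♘ · · · · ♞ · ·│3
2│♙ ♙ ♙ ♙ ♔ ♙ ♙ ♙│2
1│♖ · ♗ ♕ · ♗ · ♖│1
  ─────────────────
  a b c d e f g h


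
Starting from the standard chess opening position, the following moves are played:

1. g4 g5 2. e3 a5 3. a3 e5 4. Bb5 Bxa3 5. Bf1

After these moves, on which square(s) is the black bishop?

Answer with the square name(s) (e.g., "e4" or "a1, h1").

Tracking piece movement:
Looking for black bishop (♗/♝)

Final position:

  a b c d e f g h
  ─────────────────
8│♜ ♞ ♝ ♛ ♚ · ♞ ♜│8
7│· ♟ ♟ ♟ · ♟ · ♟│7
6│· · · · · · · ·│6
5│♟ · · · ♟ · ♟ ·│5
4│· · · · · · ♙ ·│4
3│♝ · · · ♙ · · ·│3
2│· ♙ ♙ ♙ · ♙ · ♙│2
1│♖ ♘ ♗ ♕ ♔ ♗ ♘ ♖│1
  ─────────────────
  a b c d e f g h


a3, c8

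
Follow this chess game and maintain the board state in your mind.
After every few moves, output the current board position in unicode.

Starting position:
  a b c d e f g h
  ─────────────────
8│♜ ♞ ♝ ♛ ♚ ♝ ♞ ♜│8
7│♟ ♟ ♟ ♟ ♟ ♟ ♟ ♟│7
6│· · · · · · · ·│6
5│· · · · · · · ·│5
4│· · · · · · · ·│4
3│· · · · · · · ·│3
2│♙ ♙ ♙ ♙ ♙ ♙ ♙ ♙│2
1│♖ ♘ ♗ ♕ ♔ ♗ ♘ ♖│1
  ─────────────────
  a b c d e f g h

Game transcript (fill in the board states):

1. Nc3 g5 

  a b c d e f g h
  ─────────────────
8│♜ ♞ ♝ ♛ ♚ ♝ ♞ ♜│8
7│♟ ♟ ♟ ♟ ♟ ♟ · ♟│7
6│· · · · · · · ·│6
5│· · · · · · ♟ ·│5
4│· · · · · · · ·│4
3│· · ♘ · · · · ·│3
2│♙ ♙ ♙ ♙ ♙ ♙ ♙ ♙│2
1│♖ · ♗ ♕ ♔ ♗ ♘ ♖│1
  ─────────────────
  a b c d e f g h

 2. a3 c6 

  a b c d e f g h
  ─────────────────
8│♜ ♞ ♝ ♛ ♚ ♝ ♞ ♜│8
7│♟ ♟ · ♟ ♟ ♟ · ♟│7
6│· · ♟ · · · · ·│6
5│· · · · · · ♟ ·│5
4│· · · · · · · ·│4
3│♙ · ♘ · · · · ·│3
2│· ♙ ♙ ♙ ♙ ♙ ♙ ♙│2
1│♖ · ♗ ♕ ♔ ♗ ♘ ♖│1
  ─────────────────
  a b c d e f g h

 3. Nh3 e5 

  a b c d e f g h
  ─────────────────
8│♜ ♞ ♝ ♛ ♚ ♝ ♞ ♜│8
7│♟ ♟ · ♟ · ♟ · ♟│7
6│· · ♟ · · · · ·│6
5│· · · · ♟ · ♟ ·│5
4│· · · · · · · ·│4
3│♙ · ♘ · · · · ♘│3
2│· ♙ ♙ ♙ ♙ ♙ ♙ ♙│2
1│♖ · ♗ ♕ ♔ ♗ · ♖│1
  ─────────────────
  a b c d e f g h

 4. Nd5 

  a b c d e f g h
  ─────────────────
8│♜ ♞ ♝ ♛ ♚ ♝ ♞ ♜│8
7│♟ ♟ · ♟ · ♟ · ♟│7
6│· · ♟ · · · · ·│6
5│· · · ♘ ♟ · ♟ ·│5
4│· · · · · · · ·│4
3│♙ · · · · · · ♘│3
2│· ♙ ♙ ♙ ♙ ♙ ♙ ♙│2
1│♖ · ♗ ♕ ♔ ♗ · ♖│1
  ─────────────────
  a b c d e f g h


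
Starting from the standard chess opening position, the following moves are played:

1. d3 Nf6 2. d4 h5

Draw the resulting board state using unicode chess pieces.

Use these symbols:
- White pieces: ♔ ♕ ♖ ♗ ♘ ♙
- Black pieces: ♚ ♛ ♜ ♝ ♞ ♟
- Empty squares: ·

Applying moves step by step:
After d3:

♜ ♞ ♝ ♛ ♚ ♝ ♞ ♜
♟ ♟ ♟ ♟ ♟ ♟ ♟ ♟
· · · · · · · ·
· · · · · · · ·
· · · · · · · ·
· · · ♙ · · · ·
♙ ♙ ♙ · ♙ ♙ ♙ ♙
♖ ♘ ♗ ♕ ♔ ♗ ♘ ♖


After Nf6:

♜ ♞ ♝ ♛ ♚ ♝ · ♜
♟ ♟ ♟ ♟ ♟ ♟ ♟ ♟
· · · · · ♞ · ·
· · · · · · · ·
· · · · · · · ·
· · · ♙ · · · ·
♙ ♙ ♙ · ♙ ♙ ♙ ♙
♖ ♘ ♗ ♕ ♔ ♗ ♘ ♖


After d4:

♜ ♞ ♝ ♛ ♚ ♝ · ♜
♟ ♟ ♟ ♟ ♟ ♟ ♟ ♟
· · · · · ♞ · ·
· · · · · · · ·
· · · ♙ · · · ·
· · · · · · · ·
♙ ♙ ♙ · ♙ ♙ ♙ ♙
♖ ♘ ♗ ♕ ♔ ♗ ♘ ♖


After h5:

♜ ♞ ♝ ♛ ♚ ♝ · ♜
♟ ♟ ♟ ♟ ♟ ♟ ♟ ·
· · · · · ♞ · ·
· · · · · · · ♟
· · · ♙ · · · ·
· · · · · · · ·
♙ ♙ ♙ · ♙ ♙ ♙ ♙
♖ ♘ ♗ ♕ ♔ ♗ ♘ ♖



  a b c d e f g h
  ─────────────────
8│♜ ♞ ♝ ♛ ♚ ♝ · ♜│8
7│♟ ♟ ♟ ♟ ♟ ♟ ♟ ·│7
6│· · · · · ♞ · ·│6
5│· · · · · · · ♟│5
4│· · · ♙ · · · ·│4
3│· · · · · · · ·│3
2│♙ ♙ ♙ · ♙ ♙ ♙ ♙│2
1│♖ ♘ ♗ ♕ ♔ ♗ ♘ ♖│1
  ─────────────────
  a b c d e f g h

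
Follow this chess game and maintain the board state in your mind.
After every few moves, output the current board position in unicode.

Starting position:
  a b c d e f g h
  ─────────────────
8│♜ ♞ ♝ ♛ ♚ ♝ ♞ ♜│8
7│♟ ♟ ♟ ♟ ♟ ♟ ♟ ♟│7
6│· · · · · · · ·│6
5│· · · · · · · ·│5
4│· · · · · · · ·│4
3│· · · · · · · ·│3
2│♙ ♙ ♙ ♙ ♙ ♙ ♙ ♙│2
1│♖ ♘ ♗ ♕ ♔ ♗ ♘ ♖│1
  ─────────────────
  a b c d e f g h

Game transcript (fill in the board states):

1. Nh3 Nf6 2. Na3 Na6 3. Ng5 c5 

  a b c d e f g h
  ─────────────────
8│♜ · ♝ ♛ ♚ ♝ · ♜│8
7│♟ ♟ · ♟ ♟ ♟ ♟ ♟│7
6│♞ · · · · ♞ · ·│6
5│· · ♟ · · · ♘ ·│5
4│· · · · · · · ·│4
3│♘ · · · · · · ·│3
2│♙ ♙ ♙ ♙ ♙ ♙ ♙ ♙│2
1│♖ · ♗ ♕ ♔ ♗ · ♖│1
  ─────────────────
  a b c d e f g h

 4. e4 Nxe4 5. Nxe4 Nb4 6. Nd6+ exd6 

  a b c d e f g h
  ─────────────────
8│♜ · ♝ ♛ ♚ ♝ · ♜│8
7│♟ ♟ · ♟ · ♟ ♟ ♟│7
6│· · · ♟ · · · ·│6
5│· · ♟ · · · · ·│5
4│· ♞ · · · · · ·│4
3│♘ · · · · · · ·│3
2│♙ ♙ ♙ ♙ · ♙ ♙ ♙│2
1│♖ · ♗ ♕ ♔ ♗ · ♖│1
  ─────────────────
  a b c d e f g h

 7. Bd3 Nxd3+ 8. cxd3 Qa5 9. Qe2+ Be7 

  a b c d e f g h
  ─────────────────
8│♜ · ♝ · ♚ · · ♜│8
7│♟ ♟ · ♟ ♝ ♟ ♟ ♟│7
6│· · · ♟ · · · ·│6
5│♛ · ♟ · · · · ·│5
4│· · · · · · · ·│4
3│♘ · · ♙ · · · ·│3
2│♙ ♙ · ♙ ♕ ♙ ♙ ♙│2
1│♖ · ♗ · ♔ · · ♖│1
  ─────────────────
  a b c d e f g h

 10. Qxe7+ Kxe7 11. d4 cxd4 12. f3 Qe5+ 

  a b c d e f g h
  ─────────────────
8│♜ · ♝ · · · · ♜│8
7│♟ ♟ · ♟ ♚ ♟ ♟ ♟│7
6│· · · ♟ · · · ·│6
5│· · · · ♛ · · ·│5
4│· · · ♟ · · · ·│4
3│♘ · · · · ♙ · ·│3
2│♙ ♙ · ♙ · · ♙ ♙│2
1│♖ · ♗ · ♔ · · ♖│1
  ─────────────────
  a b c d e f g h

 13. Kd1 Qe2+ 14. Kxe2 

  a b c d e f g h
  ─────────────────
8│♜ · ♝ · · · · ♜│8
7│♟ ♟ · ♟ ♚ ♟ ♟ ♟│7
6│· · · ♟ · · · ·│6
5│· · · · · · · ·│5
4│· · · ♟ · · · ·│4
3│♘ · · · · ♙ · ·│3
2│♙ ♙ · ♙ ♔ · ♙ ♙│2
1│♖ · ♗ · · · · ♖│1
  ─────────────────
  a b c d e f g h


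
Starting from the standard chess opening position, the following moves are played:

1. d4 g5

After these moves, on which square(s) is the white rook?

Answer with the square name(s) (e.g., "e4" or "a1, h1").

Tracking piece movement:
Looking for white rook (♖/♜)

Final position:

  a b c d e f g h
  ─────────────────
8│♜ ♞ ♝ ♛ ♚ ♝ ♞ ♜│8
7│♟ ♟ ♟ ♟ ♟ ♟ · ♟│7
6│· · · · · · · ·│6
5│· · · · · · ♟ ·│5
4│· · · ♙ · · · ·│4
3│· · · · · · · ·│3
2│♙ ♙ ♙ · ♙ ♙ ♙ ♙│2
1│♖ ♘ ♗ ♕ ♔ ♗ ♘ ♖│1
  ─────────────────
  a b c d e f g h


a1, h1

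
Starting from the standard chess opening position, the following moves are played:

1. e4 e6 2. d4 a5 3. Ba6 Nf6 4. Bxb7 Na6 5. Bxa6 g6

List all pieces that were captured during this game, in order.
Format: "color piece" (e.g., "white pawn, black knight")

Tracking captures:
  Bxb7: captured black pawn
  Bxa6: captured black knight

black pawn, black knight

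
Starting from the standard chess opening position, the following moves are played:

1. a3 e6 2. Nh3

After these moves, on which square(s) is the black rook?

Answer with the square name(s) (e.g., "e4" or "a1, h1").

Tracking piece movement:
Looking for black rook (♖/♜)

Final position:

  a b c d e f g h
  ─────────────────
8│♜ ♞ ♝ ♛ ♚ ♝ ♞ ♜│8
7│♟ ♟ ♟ ♟ · ♟ ♟ ♟│7
6│· · · · ♟ · · ·│6
5│· · · · · · · ·│5
4│· · · · · · · ·│4
3│♙ · · · · · · ♘│3
2│· ♙ ♙ ♙ ♙ ♙ ♙ ♙│2
1│♖ ♘ ♗ ♕ ♔ ♗ · ♖│1
  ─────────────────
  a b c d e f g h


a8, h8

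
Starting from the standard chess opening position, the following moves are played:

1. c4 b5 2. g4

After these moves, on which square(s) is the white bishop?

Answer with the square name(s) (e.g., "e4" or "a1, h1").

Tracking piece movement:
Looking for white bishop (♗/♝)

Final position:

  a b c d e f g h
  ─────────────────
8│♜ ♞ ♝ ♛ ♚ ♝ ♞ ♜│8
7│♟ · ♟ ♟ ♟ ♟ ♟ ♟│7
6│· · · · · · · ·│6
5│· ♟ · · · · · ·│5
4│· · ♙ · · · ♙ ·│4
3│· · · · · · · ·│3
2│♙ ♙ · ♙ ♙ ♙ · ♙│2
1│♖ ♘ ♗ ♕ ♔ ♗ ♘ ♖│1
  ─────────────────
  a b c d e f g h


c1, f1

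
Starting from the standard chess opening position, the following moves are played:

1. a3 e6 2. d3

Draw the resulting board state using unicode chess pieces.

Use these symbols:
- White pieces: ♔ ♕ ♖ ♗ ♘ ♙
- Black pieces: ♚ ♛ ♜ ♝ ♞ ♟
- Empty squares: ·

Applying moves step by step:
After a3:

♜ ♞ ♝ ♛ ♚ ♝ ♞ ♜
♟ ♟ ♟ ♟ ♟ ♟ ♟ ♟
· · · · · · · ·
· · · · · · · ·
· · · · · · · ·
♙ · · · · · · ·
· ♙ ♙ ♙ ♙ ♙ ♙ ♙
♖ ♘ ♗ ♕ ♔ ♗ ♘ ♖


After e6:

♜ ♞ ♝ ♛ ♚ ♝ ♞ ♜
♟ ♟ ♟ ♟ · ♟ ♟ ♟
· · · · ♟ · · ·
· · · · · · · ·
· · · · · · · ·
♙ · · · · · · ·
· ♙ ♙ ♙ ♙ ♙ ♙ ♙
♖ ♘ ♗ ♕ ♔ ♗ ♘ ♖


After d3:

♜ ♞ ♝ ♛ ♚ ♝ ♞ ♜
♟ ♟ ♟ ♟ · ♟ ♟ ♟
· · · · ♟ · · ·
· · · · · · · ·
· · · · · · · ·
♙ · · ♙ · · · ·
· ♙ ♙ · ♙ ♙ ♙ ♙
♖ ♘ ♗ ♕ ♔ ♗ ♘ ♖



  a b c d e f g h
  ─────────────────
8│♜ ♞ ♝ ♛ ♚ ♝ ♞ ♜│8
7│♟ ♟ ♟ ♟ · ♟ ♟ ♟│7
6│· · · · ♟ · · ·│6
5│· · · · · · · ·│5
4│· · · · · · · ·│4
3│♙ · · ♙ · · · ·│3
2│· ♙ ♙ · ♙ ♙ ♙ ♙│2
1│♖ ♘ ♗ ♕ ♔ ♗ ♘ ♖│1
  ─────────────────
  a b c d e f g h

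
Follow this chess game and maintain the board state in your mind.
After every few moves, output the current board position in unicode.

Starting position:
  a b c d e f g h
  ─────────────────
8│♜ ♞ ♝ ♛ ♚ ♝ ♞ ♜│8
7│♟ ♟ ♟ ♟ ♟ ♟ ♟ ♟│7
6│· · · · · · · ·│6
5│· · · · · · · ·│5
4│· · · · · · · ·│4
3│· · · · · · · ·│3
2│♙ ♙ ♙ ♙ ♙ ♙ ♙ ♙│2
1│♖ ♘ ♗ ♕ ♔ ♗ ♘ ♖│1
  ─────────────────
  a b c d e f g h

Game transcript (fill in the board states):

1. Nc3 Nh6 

  a b c d e f g h
  ─────────────────
8│♜ ♞ ♝ ♛ ♚ ♝ · ♜│8
7│♟ ♟ ♟ ♟ ♟ ♟ ♟ ♟│7
6│· · · · · · · ♞│6
5│· · · · · · · ·│5
4│· · · · · · · ·│4
3│· · ♘ · · · · ·│3
2│♙ ♙ ♙ ♙ ♙ ♙ ♙ ♙│2
1│♖ · ♗ ♕ ♔ ♗ ♘ ♖│1
  ─────────────────
  a b c d e f g h

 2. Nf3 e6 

  a b c d e f g h
  ─────────────────
8│♜ ♞ ♝ ♛ ♚ ♝ · ♜│8
7│♟ ♟ ♟ ♟ · ♟ ♟ ♟│7
6│· · · · ♟ · · ♞│6
5│· · · · · · · ·│5
4│· · · · · · · ·│4
3│· · ♘ · · ♘ · ·│3
2│♙ ♙ ♙ ♙ ♙ ♙ ♙ ♙│2
1│♖ · ♗ ♕ ♔ ♗ · ♖│1
  ─────────────────
  a b c d e f g h

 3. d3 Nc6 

  a b c d e f g h
  ─────────────────
8│♜ · ♝ ♛ ♚ ♝ · ♜│8
7│♟ ♟ ♟ ♟ · ♟ ♟ ♟│7
6│· · ♞ · ♟ · · ♞│6
5│· · · · · · · ·│5
4│· · · · · · · ·│4
3│· · ♘ ♙ · ♘ · ·│3
2│♙ ♙ ♙ · ♙ ♙ ♙ ♙│2
1│♖ · ♗ ♕ ♔ ♗ · ♖│1
  ─────────────────
  a b c d e f g h

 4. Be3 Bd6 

  a b c d e f g h
  ─────────────────
8│♜ · ♝ ♛ ♚ · · ♜│8
7│♟ ♟ ♟ ♟ · ♟ ♟ ♟│7
6│· · ♞ ♝ ♟ · · ♞│6
5│· · · · · · · ·│5
4│· · · · · · · ·│4
3│· · ♘ ♙ ♗ ♘ · ·│3
2│♙ ♙ ♙ · ♙ ♙ ♙ ♙│2
1│♖ · · ♕ ♔ ♗ · ♖│1
  ─────────────────
  a b c d e f g h



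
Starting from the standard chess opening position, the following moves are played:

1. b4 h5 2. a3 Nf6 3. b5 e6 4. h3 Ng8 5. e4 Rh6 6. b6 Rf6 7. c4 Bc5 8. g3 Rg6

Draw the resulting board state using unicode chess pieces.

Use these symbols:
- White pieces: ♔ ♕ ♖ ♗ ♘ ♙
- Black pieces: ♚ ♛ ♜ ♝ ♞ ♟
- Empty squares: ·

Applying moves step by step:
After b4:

♜ ♞ ♝ ♛ ♚ ♝ ♞ ♜
♟ ♟ ♟ ♟ ♟ ♟ ♟ ♟
· · · · · · · ·
· · · · · · · ·
· ♙ · · · · · ·
· · · · · · · ·
♙ · ♙ ♙ ♙ ♙ ♙ ♙
♖ ♘ ♗ ♕ ♔ ♗ ♘ ♖


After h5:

♜ ♞ ♝ ♛ ♚ ♝ ♞ ♜
♟ ♟ ♟ ♟ ♟ ♟ ♟ ·
· · · · · · · ·
· · · · · · · ♟
· ♙ · · · · · ·
· · · · · · · ·
♙ · ♙ ♙ ♙ ♙ ♙ ♙
♖ ♘ ♗ ♕ ♔ ♗ ♘ ♖


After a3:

♜ ♞ ♝ ♛ ♚ ♝ ♞ ♜
♟ ♟ ♟ ♟ ♟ ♟ ♟ ·
· · · · · · · ·
· · · · · · · ♟
· ♙ · · · · · ·
♙ · · · · · · ·
· · ♙ ♙ ♙ ♙ ♙ ♙
♖ ♘ ♗ ♕ ♔ ♗ ♘ ♖


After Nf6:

♜ ♞ ♝ ♛ ♚ ♝ · ♜
♟ ♟ ♟ ♟ ♟ ♟ ♟ ·
· · · · · ♞ · ·
· · · · · · · ♟
· ♙ · · · · · ·
♙ · · · · · · ·
· · ♙ ♙ ♙ ♙ ♙ ♙
♖ ♘ ♗ ♕ ♔ ♗ ♘ ♖


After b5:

♜ ♞ ♝ ♛ ♚ ♝ · ♜
♟ ♟ ♟ ♟ ♟ ♟ ♟ ·
· · · · · ♞ · ·
· ♙ · · · · · ♟
· · · · · · · ·
♙ · · · · · · ·
· · ♙ ♙ ♙ ♙ ♙ ♙
♖ ♘ ♗ ♕ ♔ ♗ ♘ ♖


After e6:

♜ ♞ ♝ ♛ ♚ ♝ · ♜
♟ ♟ ♟ ♟ · ♟ ♟ ·
· · · · ♟ ♞ · ·
· ♙ · · · · · ♟
· · · · · · · ·
♙ · · · · · · ·
· · ♙ ♙ ♙ ♙ ♙ ♙
♖ ♘ ♗ ♕ ♔ ♗ ♘ ♖


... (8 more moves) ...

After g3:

♜ ♞ ♝ ♛ ♚ · ♞ ·
♟ ♟ ♟ ♟ · ♟ ♟ ·
· ♙ · · ♟ ♜ · ·
· · ♝ · · · · ♟
· · ♙ · ♙ · · ·
♙ · · · · · ♙ ♙
· · · ♙ · ♙ · ·
♖ ♘ ♗ ♕ ♔ ♗ ♘ ♖


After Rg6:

♜ ♞ ♝ ♛ ♚ · ♞ ·
♟ ♟ ♟ ♟ · ♟ ♟ ·
· ♙ · · ♟ · ♜ ·
· · ♝ · · · · ♟
· · ♙ · ♙ · · ·
♙ · · · · · ♙ ♙
· · · ♙ · ♙ · ·
♖ ♘ ♗ ♕ ♔ ♗ ♘ ♖



  a b c d e f g h
  ─────────────────
8│♜ ♞ ♝ ♛ ♚ · ♞ ·│8
7│♟ ♟ ♟ ♟ · ♟ ♟ ·│7
6│· ♙ · · ♟ · ♜ ·│6
5│· · ♝ · · · · ♟│5
4│· · ♙ · ♙ · · ·│4
3│♙ · · · · · ♙ ♙│3
2│· · · ♙ · ♙ · ·│2
1│♖ ♘ ♗ ♕ ♔ ♗ ♘ ♖│1
  ─────────────────
  a b c d e f g h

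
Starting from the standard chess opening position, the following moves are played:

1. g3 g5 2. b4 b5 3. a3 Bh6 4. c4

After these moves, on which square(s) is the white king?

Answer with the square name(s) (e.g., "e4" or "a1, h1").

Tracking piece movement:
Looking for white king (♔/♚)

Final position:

  a b c d e f g h
  ─────────────────
8│♜ ♞ ♝ ♛ ♚ · ♞ ♜│8
7│♟ · ♟ ♟ ♟ ♟ · ♟│7
6│· · · · · · · ♝│6
5│· ♟ · · · · ♟ ·│5
4│· ♙ ♙ · · · · ·│4
3│♙ · · · · · ♙ ·│3
2│· · · ♙ ♙ ♙ · ♙│2
1│♖ ♘ ♗ ♕ ♔ ♗ ♘ ♖│1
  ─────────────────
  a b c d e f g h


e1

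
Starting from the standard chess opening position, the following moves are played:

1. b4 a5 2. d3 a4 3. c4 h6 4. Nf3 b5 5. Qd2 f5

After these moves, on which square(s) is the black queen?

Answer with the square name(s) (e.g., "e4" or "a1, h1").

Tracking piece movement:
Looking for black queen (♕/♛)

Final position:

  a b c d e f g h
  ─────────────────
8│♜ ♞ ♝ ♛ ♚ ♝ ♞ ♜│8
7│· · ♟ ♟ ♟ · ♟ ·│7
6│· · · · · · · ♟│6
5│· ♟ · · · ♟ · ·│5
4│♟ ♙ ♙ · · · · ·│4
3│· · · ♙ · ♘ · ·│3
2│♙ · · ♕ ♙ ♙ ♙ ♙│2
1│♖ ♘ ♗ · ♔ ♗ · ♖│1
  ─────────────────
  a b c d e f g h


d8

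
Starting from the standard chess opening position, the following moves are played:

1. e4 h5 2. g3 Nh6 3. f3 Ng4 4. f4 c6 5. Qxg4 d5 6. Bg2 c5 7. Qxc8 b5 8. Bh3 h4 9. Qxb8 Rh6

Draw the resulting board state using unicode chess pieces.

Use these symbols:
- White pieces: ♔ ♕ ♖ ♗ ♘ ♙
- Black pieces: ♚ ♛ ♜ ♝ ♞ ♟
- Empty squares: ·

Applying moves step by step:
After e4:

♜ ♞ ♝ ♛ ♚ ♝ ♞ ♜
♟ ♟ ♟ ♟ ♟ ♟ ♟ ♟
· · · · · · · ·
· · · · · · · ·
· · · · ♙ · · ·
· · · · · · · ·
♙ ♙ ♙ ♙ · ♙ ♙ ♙
♖ ♘ ♗ ♕ ♔ ♗ ♘ ♖


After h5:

♜ ♞ ♝ ♛ ♚ ♝ ♞ ♜
♟ ♟ ♟ ♟ ♟ ♟ ♟ ·
· · · · · · · ·
· · · · · · · ♟
· · · · ♙ · · ·
· · · · · · · ·
♙ ♙ ♙ ♙ · ♙ ♙ ♙
♖ ♘ ♗ ♕ ♔ ♗ ♘ ♖


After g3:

♜ ♞ ♝ ♛ ♚ ♝ ♞ ♜
♟ ♟ ♟ ♟ ♟ ♟ ♟ ·
· · · · · · · ·
· · · · · · · ♟
· · · · ♙ · · ·
· · · · · · ♙ ·
♙ ♙ ♙ ♙ · ♙ · ♙
♖ ♘ ♗ ♕ ♔ ♗ ♘ ♖


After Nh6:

♜ ♞ ♝ ♛ ♚ ♝ · ♜
♟ ♟ ♟ ♟ ♟ ♟ ♟ ·
· · · · · · · ♞
· · · · · · · ♟
· · · · ♙ · · ·
· · · · · · ♙ ·
♙ ♙ ♙ ♙ · ♙ · ♙
♖ ♘ ♗ ♕ ♔ ♗ ♘ ♖


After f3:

♜ ♞ ♝ ♛ ♚ ♝ · ♜
♟ ♟ ♟ ♟ ♟ ♟ ♟ ·
· · · · · · · ♞
· · · · · · · ♟
· · · · ♙ · · ·
· · · · · ♙ ♙ ·
♙ ♙ ♙ ♙ · · · ♙
♖ ♘ ♗ ♕ ♔ ♗ ♘ ♖


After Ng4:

♜ ♞ ♝ ♛ ♚ ♝ · ♜
♟ ♟ ♟ ♟ ♟ ♟ ♟ ·
· · · · · · · ·
· · · · · · · ♟
· · · · ♙ · ♞ ·
· · · · · ♙ ♙ ·
♙ ♙ ♙ ♙ · · · ♙
♖ ♘ ♗ ♕ ♔ ♗ ♘ ♖


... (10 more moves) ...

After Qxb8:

♜ ♕ · ♛ ♚ ♝ · ♜
♟ · · · ♟ ♟ ♟ ·
· · · · · · · ·
· ♟ ♟ ♟ · · · ·
· · · · ♙ ♙ · ♟
· · · · · · ♙ ♗
♙ ♙ ♙ ♙ · · · ♙
♖ ♘ ♗ · ♔ · ♘ ♖


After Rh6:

♜ ♕ · ♛ ♚ ♝ · ·
♟ · · · ♟ ♟ ♟ ·
· · · · · · · ♜
· ♟ ♟ ♟ · · · ·
· · · · ♙ ♙ · ♟
· · · · · · ♙ ♗
♙ ♙ ♙ ♙ · · · ♙
♖ ♘ ♗ · ♔ · ♘ ♖



  a b c d e f g h
  ─────────────────
8│♜ ♕ · ♛ ♚ ♝ · ·│8
7│♟ · · · ♟ ♟ ♟ ·│7
6│· · · · · · · ♜│6
5│· ♟ ♟ ♟ · · · ·│5
4│· · · · ♙ ♙ · ♟│4
3│· · · · · · ♙ ♗│3
2│♙ ♙ ♙ ♙ · · · ♙│2
1│♖ ♘ ♗ · ♔ · ♘ ♖│1
  ─────────────────
  a b c d e f g h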